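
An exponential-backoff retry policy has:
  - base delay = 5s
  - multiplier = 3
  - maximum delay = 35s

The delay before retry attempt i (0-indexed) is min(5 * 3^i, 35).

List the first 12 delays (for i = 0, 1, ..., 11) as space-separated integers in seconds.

Answer: 5 15 35 35 35 35 35 35 35 35 35 35

Derivation:
Computing each delay:
  i=0: min(5*3^0, 35) = 5
  i=1: min(5*3^1, 35) = 15
  i=2: min(5*3^2, 35) = 35
  i=3: min(5*3^3, 35) = 35
  i=4: min(5*3^4, 35) = 35
  i=5: min(5*3^5, 35) = 35
  i=6: min(5*3^6, 35) = 35
  i=7: min(5*3^7, 35) = 35
  i=8: min(5*3^8, 35) = 35
  i=9: min(5*3^9, 35) = 35
  i=10: min(5*3^10, 35) = 35
  i=11: min(5*3^11, 35) = 35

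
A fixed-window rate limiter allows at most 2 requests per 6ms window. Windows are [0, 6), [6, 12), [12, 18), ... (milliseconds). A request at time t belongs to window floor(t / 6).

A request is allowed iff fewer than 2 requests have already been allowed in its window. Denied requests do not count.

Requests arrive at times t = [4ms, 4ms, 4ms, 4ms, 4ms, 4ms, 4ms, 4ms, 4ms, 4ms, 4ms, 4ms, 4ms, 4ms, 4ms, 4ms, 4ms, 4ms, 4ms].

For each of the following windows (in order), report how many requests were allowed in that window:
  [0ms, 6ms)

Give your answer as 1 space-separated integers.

Answer: 2

Derivation:
Processing requests:
  req#1 t=4ms (window 0): ALLOW
  req#2 t=4ms (window 0): ALLOW
  req#3 t=4ms (window 0): DENY
  req#4 t=4ms (window 0): DENY
  req#5 t=4ms (window 0): DENY
  req#6 t=4ms (window 0): DENY
  req#7 t=4ms (window 0): DENY
  req#8 t=4ms (window 0): DENY
  req#9 t=4ms (window 0): DENY
  req#10 t=4ms (window 0): DENY
  req#11 t=4ms (window 0): DENY
  req#12 t=4ms (window 0): DENY
  req#13 t=4ms (window 0): DENY
  req#14 t=4ms (window 0): DENY
  req#15 t=4ms (window 0): DENY
  req#16 t=4ms (window 0): DENY
  req#17 t=4ms (window 0): DENY
  req#18 t=4ms (window 0): DENY
  req#19 t=4ms (window 0): DENY

Allowed counts by window: 2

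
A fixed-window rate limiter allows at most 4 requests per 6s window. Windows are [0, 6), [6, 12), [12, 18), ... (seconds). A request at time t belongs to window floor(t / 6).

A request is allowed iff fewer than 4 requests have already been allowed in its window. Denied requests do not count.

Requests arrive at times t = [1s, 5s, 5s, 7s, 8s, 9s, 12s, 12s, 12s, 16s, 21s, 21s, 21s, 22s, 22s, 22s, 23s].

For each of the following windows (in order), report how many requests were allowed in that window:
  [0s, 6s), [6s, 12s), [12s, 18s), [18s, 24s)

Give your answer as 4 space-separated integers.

Processing requests:
  req#1 t=1s (window 0): ALLOW
  req#2 t=5s (window 0): ALLOW
  req#3 t=5s (window 0): ALLOW
  req#4 t=7s (window 1): ALLOW
  req#5 t=8s (window 1): ALLOW
  req#6 t=9s (window 1): ALLOW
  req#7 t=12s (window 2): ALLOW
  req#8 t=12s (window 2): ALLOW
  req#9 t=12s (window 2): ALLOW
  req#10 t=16s (window 2): ALLOW
  req#11 t=21s (window 3): ALLOW
  req#12 t=21s (window 3): ALLOW
  req#13 t=21s (window 3): ALLOW
  req#14 t=22s (window 3): ALLOW
  req#15 t=22s (window 3): DENY
  req#16 t=22s (window 3): DENY
  req#17 t=23s (window 3): DENY

Allowed counts by window: 3 3 4 4

Answer: 3 3 4 4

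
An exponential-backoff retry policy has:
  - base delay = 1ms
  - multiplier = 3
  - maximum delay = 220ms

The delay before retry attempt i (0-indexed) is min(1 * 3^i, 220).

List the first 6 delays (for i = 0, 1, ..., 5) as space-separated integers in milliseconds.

Answer: 1 3 9 27 81 220

Derivation:
Computing each delay:
  i=0: min(1*3^0, 220) = 1
  i=1: min(1*3^1, 220) = 3
  i=2: min(1*3^2, 220) = 9
  i=3: min(1*3^3, 220) = 27
  i=4: min(1*3^4, 220) = 81
  i=5: min(1*3^5, 220) = 220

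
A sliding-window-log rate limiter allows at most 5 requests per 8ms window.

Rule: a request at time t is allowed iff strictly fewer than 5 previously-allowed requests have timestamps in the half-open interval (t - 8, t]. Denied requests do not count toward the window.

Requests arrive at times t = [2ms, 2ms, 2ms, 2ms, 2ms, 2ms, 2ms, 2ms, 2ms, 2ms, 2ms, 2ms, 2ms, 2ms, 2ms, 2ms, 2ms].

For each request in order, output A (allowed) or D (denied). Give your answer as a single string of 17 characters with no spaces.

Tracking allowed requests in the window:
  req#1 t=2ms: ALLOW
  req#2 t=2ms: ALLOW
  req#3 t=2ms: ALLOW
  req#4 t=2ms: ALLOW
  req#5 t=2ms: ALLOW
  req#6 t=2ms: DENY
  req#7 t=2ms: DENY
  req#8 t=2ms: DENY
  req#9 t=2ms: DENY
  req#10 t=2ms: DENY
  req#11 t=2ms: DENY
  req#12 t=2ms: DENY
  req#13 t=2ms: DENY
  req#14 t=2ms: DENY
  req#15 t=2ms: DENY
  req#16 t=2ms: DENY
  req#17 t=2ms: DENY

Answer: AAAAADDDDDDDDDDDD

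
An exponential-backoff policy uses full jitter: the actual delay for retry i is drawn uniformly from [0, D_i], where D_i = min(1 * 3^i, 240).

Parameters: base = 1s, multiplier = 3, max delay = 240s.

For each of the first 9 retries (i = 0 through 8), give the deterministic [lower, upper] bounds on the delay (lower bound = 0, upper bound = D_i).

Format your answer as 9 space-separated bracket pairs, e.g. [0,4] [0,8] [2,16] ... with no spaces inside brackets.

Computing bounds per retry:
  i=0: D_i=min(1*3^0,240)=1, bounds=[0,1]
  i=1: D_i=min(1*3^1,240)=3, bounds=[0,3]
  i=2: D_i=min(1*3^2,240)=9, bounds=[0,9]
  i=3: D_i=min(1*3^3,240)=27, bounds=[0,27]
  i=4: D_i=min(1*3^4,240)=81, bounds=[0,81]
  i=5: D_i=min(1*3^5,240)=240, bounds=[0,240]
  i=6: D_i=min(1*3^6,240)=240, bounds=[0,240]
  i=7: D_i=min(1*3^7,240)=240, bounds=[0,240]
  i=8: D_i=min(1*3^8,240)=240, bounds=[0,240]

Answer: [0,1] [0,3] [0,9] [0,27] [0,81] [0,240] [0,240] [0,240] [0,240]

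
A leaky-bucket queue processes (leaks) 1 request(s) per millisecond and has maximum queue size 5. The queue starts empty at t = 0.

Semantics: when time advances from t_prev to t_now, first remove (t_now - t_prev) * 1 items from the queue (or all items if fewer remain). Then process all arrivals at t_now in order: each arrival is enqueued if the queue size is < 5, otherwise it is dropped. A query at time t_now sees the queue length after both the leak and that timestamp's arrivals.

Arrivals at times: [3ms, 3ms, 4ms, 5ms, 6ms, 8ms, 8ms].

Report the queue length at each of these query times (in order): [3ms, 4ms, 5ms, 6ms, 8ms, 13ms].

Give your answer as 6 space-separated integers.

Queue lengths at query times:
  query t=3ms: backlog = 2
  query t=4ms: backlog = 2
  query t=5ms: backlog = 2
  query t=6ms: backlog = 2
  query t=8ms: backlog = 2
  query t=13ms: backlog = 0

Answer: 2 2 2 2 2 0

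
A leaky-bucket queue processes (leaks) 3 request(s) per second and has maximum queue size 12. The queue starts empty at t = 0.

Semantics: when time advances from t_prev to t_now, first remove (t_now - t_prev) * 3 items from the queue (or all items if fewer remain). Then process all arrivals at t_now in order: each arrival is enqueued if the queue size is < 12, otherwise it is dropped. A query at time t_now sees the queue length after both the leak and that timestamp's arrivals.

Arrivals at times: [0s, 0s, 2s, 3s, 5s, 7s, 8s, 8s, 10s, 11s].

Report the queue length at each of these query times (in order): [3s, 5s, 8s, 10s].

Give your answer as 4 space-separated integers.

Answer: 1 1 2 1

Derivation:
Queue lengths at query times:
  query t=3s: backlog = 1
  query t=5s: backlog = 1
  query t=8s: backlog = 2
  query t=10s: backlog = 1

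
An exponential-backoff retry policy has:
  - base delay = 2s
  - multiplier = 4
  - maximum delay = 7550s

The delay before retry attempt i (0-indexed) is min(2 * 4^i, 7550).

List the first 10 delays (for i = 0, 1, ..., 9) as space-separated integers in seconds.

Computing each delay:
  i=0: min(2*4^0, 7550) = 2
  i=1: min(2*4^1, 7550) = 8
  i=2: min(2*4^2, 7550) = 32
  i=3: min(2*4^3, 7550) = 128
  i=4: min(2*4^4, 7550) = 512
  i=5: min(2*4^5, 7550) = 2048
  i=6: min(2*4^6, 7550) = 7550
  i=7: min(2*4^7, 7550) = 7550
  i=8: min(2*4^8, 7550) = 7550
  i=9: min(2*4^9, 7550) = 7550

Answer: 2 8 32 128 512 2048 7550 7550 7550 7550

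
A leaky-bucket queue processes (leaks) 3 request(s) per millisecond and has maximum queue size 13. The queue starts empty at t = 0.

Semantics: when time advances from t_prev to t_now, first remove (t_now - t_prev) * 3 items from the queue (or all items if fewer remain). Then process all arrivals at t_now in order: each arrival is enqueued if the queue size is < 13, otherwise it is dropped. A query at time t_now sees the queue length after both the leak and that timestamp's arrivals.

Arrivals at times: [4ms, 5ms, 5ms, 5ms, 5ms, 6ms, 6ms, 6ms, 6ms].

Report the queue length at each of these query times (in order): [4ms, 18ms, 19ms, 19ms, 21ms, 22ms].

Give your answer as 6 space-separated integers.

Answer: 1 0 0 0 0 0

Derivation:
Queue lengths at query times:
  query t=4ms: backlog = 1
  query t=18ms: backlog = 0
  query t=19ms: backlog = 0
  query t=19ms: backlog = 0
  query t=21ms: backlog = 0
  query t=22ms: backlog = 0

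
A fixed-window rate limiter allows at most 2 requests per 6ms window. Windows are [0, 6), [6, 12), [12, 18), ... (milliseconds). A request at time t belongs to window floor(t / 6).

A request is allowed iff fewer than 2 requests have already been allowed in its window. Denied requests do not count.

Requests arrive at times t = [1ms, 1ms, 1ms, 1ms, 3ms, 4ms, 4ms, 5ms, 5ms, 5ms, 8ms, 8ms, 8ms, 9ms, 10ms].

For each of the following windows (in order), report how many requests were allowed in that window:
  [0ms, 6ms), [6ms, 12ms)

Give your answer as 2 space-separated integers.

Processing requests:
  req#1 t=1ms (window 0): ALLOW
  req#2 t=1ms (window 0): ALLOW
  req#3 t=1ms (window 0): DENY
  req#4 t=1ms (window 0): DENY
  req#5 t=3ms (window 0): DENY
  req#6 t=4ms (window 0): DENY
  req#7 t=4ms (window 0): DENY
  req#8 t=5ms (window 0): DENY
  req#9 t=5ms (window 0): DENY
  req#10 t=5ms (window 0): DENY
  req#11 t=8ms (window 1): ALLOW
  req#12 t=8ms (window 1): ALLOW
  req#13 t=8ms (window 1): DENY
  req#14 t=9ms (window 1): DENY
  req#15 t=10ms (window 1): DENY

Allowed counts by window: 2 2

Answer: 2 2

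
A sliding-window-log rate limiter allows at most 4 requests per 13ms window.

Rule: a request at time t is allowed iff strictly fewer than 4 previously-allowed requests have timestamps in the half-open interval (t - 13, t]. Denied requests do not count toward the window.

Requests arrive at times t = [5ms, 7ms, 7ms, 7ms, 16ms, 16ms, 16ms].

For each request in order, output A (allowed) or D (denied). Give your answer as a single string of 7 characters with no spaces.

Tracking allowed requests in the window:
  req#1 t=5ms: ALLOW
  req#2 t=7ms: ALLOW
  req#3 t=7ms: ALLOW
  req#4 t=7ms: ALLOW
  req#5 t=16ms: DENY
  req#6 t=16ms: DENY
  req#7 t=16ms: DENY

Answer: AAAADDD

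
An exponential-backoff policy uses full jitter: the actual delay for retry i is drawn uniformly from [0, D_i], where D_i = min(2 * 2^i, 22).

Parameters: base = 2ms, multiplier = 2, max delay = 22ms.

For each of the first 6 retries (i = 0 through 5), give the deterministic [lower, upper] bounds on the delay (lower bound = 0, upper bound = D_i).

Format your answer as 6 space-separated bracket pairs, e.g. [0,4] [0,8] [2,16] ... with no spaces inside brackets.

Answer: [0,2] [0,4] [0,8] [0,16] [0,22] [0,22]

Derivation:
Computing bounds per retry:
  i=0: D_i=min(2*2^0,22)=2, bounds=[0,2]
  i=1: D_i=min(2*2^1,22)=4, bounds=[0,4]
  i=2: D_i=min(2*2^2,22)=8, bounds=[0,8]
  i=3: D_i=min(2*2^3,22)=16, bounds=[0,16]
  i=4: D_i=min(2*2^4,22)=22, bounds=[0,22]
  i=5: D_i=min(2*2^5,22)=22, bounds=[0,22]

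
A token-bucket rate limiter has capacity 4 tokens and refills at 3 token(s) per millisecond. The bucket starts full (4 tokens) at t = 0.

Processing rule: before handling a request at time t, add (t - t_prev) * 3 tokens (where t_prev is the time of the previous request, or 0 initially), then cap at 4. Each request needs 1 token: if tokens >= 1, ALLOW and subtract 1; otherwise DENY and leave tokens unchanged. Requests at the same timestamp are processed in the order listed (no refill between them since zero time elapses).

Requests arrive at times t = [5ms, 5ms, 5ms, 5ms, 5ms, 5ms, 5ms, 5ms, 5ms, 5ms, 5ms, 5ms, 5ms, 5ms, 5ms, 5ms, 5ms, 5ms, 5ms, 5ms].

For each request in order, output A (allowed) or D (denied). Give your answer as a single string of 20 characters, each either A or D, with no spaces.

Answer: AAAADDDDDDDDDDDDDDDD

Derivation:
Simulating step by step:
  req#1 t=5ms: ALLOW
  req#2 t=5ms: ALLOW
  req#3 t=5ms: ALLOW
  req#4 t=5ms: ALLOW
  req#5 t=5ms: DENY
  req#6 t=5ms: DENY
  req#7 t=5ms: DENY
  req#8 t=5ms: DENY
  req#9 t=5ms: DENY
  req#10 t=5ms: DENY
  req#11 t=5ms: DENY
  req#12 t=5ms: DENY
  req#13 t=5ms: DENY
  req#14 t=5ms: DENY
  req#15 t=5ms: DENY
  req#16 t=5ms: DENY
  req#17 t=5ms: DENY
  req#18 t=5ms: DENY
  req#19 t=5ms: DENY
  req#20 t=5ms: DENY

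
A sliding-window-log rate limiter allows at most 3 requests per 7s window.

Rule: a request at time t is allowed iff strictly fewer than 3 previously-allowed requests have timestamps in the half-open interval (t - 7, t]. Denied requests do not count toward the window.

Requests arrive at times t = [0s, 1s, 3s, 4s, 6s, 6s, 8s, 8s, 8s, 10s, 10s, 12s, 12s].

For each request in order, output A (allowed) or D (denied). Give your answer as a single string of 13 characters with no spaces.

Tracking allowed requests in the window:
  req#1 t=0s: ALLOW
  req#2 t=1s: ALLOW
  req#3 t=3s: ALLOW
  req#4 t=4s: DENY
  req#5 t=6s: DENY
  req#6 t=6s: DENY
  req#7 t=8s: ALLOW
  req#8 t=8s: ALLOW
  req#9 t=8s: DENY
  req#10 t=10s: ALLOW
  req#11 t=10s: DENY
  req#12 t=12s: DENY
  req#13 t=12s: DENY

Answer: AAADDDAADADDD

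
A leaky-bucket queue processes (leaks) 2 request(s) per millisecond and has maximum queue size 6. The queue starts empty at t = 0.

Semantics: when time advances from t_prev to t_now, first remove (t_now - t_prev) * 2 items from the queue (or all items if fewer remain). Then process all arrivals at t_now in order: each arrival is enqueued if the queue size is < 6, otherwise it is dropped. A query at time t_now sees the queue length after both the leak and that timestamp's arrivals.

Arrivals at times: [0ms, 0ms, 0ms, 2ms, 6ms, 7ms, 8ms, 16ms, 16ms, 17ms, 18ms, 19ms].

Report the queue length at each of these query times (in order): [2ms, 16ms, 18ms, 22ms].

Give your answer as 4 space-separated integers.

Answer: 1 2 1 0

Derivation:
Queue lengths at query times:
  query t=2ms: backlog = 1
  query t=16ms: backlog = 2
  query t=18ms: backlog = 1
  query t=22ms: backlog = 0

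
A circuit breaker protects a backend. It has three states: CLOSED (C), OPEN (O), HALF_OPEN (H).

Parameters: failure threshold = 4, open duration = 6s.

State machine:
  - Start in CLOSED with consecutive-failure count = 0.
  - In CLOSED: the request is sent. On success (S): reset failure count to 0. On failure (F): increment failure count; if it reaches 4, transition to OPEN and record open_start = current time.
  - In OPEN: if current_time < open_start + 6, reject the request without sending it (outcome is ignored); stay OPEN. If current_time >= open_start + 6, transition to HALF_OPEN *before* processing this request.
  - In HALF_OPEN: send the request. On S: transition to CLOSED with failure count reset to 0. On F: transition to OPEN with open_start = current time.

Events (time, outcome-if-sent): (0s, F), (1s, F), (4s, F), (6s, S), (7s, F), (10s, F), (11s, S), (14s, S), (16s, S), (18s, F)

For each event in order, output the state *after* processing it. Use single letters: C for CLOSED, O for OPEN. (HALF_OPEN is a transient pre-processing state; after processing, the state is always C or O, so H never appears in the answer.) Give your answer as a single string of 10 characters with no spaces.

State after each event:
  event#1 t=0s outcome=F: state=CLOSED
  event#2 t=1s outcome=F: state=CLOSED
  event#3 t=4s outcome=F: state=CLOSED
  event#4 t=6s outcome=S: state=CLOSED
  event#5 t=7s outcome=F: state=CLOSED
  event#6 t=10s outcome=F: state=CLOSED
  event#7 t=11s outcome=S: state=CLOSED
  event#8 t=14s outcome=S: state=CLOSED
  event#9 t=16s outcome=S: state=CLOSED
  event#10 t=18s outcome=F: state=CLOSED

Answer: CCCCCCCCCC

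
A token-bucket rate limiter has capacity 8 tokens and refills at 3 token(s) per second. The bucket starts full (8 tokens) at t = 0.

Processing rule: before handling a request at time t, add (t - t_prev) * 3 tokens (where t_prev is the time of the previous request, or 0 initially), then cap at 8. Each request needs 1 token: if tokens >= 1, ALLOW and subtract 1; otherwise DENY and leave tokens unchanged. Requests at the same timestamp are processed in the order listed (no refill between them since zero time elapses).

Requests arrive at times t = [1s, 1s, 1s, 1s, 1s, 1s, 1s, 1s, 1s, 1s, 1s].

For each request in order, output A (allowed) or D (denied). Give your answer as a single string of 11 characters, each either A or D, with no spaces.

Answer: AAAAAAAADDD

Derivation:
Simulating step by step:
  req#1 t=1s: ALLOW
  req#2 t=1s: ALLOW
  req#3 t=1s: ALLOW
  req#4 t=1s: ALLOW
  req#5 t=1s: ALLOW
  req#6 t=1s: ALLOW
  req#7 t=1s: ALLOW
  req#8 t=1s: ALLOW
  req#9 t=1s: DENY
  req#10 t=1s: DENY
  req#11 t=1s: DENY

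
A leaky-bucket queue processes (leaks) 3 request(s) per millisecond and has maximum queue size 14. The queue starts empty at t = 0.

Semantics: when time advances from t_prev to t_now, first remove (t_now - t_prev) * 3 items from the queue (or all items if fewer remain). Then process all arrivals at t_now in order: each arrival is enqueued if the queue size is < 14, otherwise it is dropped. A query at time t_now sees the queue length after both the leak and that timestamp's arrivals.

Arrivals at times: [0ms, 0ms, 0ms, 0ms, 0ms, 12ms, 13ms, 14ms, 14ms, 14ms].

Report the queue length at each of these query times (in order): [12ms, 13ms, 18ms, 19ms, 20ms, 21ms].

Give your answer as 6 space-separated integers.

Answer: 1 1 0 0 0 0

Derivation:
Queue lengths at query times:
  query t=12ms: backlog = 1
  query t=13ms: backlog = 1
  query t=18ms: backlog = 0
  query t=19ms: backlog = 0
  query t=20ms: backlog = 0
  query t=21ms: backlog = 0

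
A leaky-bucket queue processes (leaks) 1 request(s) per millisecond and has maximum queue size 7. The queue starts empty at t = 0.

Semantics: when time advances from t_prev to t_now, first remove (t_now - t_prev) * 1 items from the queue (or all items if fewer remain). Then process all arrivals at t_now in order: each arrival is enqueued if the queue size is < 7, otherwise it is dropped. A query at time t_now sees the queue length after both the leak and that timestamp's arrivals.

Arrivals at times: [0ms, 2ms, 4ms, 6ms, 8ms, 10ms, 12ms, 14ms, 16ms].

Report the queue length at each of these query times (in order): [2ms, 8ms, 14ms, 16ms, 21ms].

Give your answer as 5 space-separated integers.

Answer: 1 1 1 1 0

Derivation:
Queue lengths at query times:
  query t=2ms: backlog = 1
  query t=8ms: backlog = 1
  query t=14ms: backlog = 1
  query t=16ms: backlog = 1
  query t=21ms: backlog = 0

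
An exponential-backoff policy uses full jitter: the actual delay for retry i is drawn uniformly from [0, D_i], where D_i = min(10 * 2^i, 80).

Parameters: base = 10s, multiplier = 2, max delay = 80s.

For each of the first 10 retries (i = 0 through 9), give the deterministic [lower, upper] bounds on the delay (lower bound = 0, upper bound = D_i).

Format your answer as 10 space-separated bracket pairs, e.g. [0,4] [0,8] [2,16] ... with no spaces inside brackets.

Answer: [0,10] [0,20] [0,40] [0,80] [0,80] [0,80] [0,80] [0,80] [0,80] [0,80]

Derivation:
Computing bounds per retry:
  i=0: D_i=min(10*2^0,80)=10, bounds=[0,10]
  i=1: D_i=min(10*2^1,80)=20, bounds=[0,20]
  i=2: D_i=min(10*2^2,80)=40, bounds=[0,40]
  i=3: D_i=min(10*2^3,80)=80, bounds=[0,80]
  i=4: D_i=min(10*2^4,80)=80, bounds=[0,80]
  i=5: D_i=min(10*2^5,80)=80, bounds=[0,80]
  i=6: D_i=min(10*2^6,80)=80, bounds=[0,80]
  i=7: D_i=min(10*2^7,80)=80, bounds=[0,80]
  i=8: D_i=min(10*2^8,80)=80, bounds=[0,80]
  i=9: D_i=min(10*2^9,80)=80, bounds=[0,80]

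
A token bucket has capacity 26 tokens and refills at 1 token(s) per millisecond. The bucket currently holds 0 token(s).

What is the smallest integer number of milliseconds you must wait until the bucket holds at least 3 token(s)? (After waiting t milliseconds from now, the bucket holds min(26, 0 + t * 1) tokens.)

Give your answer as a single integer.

Answer: 3

Derivation:
Need 0 + t * 1 >= 3, so t >= 3/1.
Smallest integer t = ceil(3/1) = 3.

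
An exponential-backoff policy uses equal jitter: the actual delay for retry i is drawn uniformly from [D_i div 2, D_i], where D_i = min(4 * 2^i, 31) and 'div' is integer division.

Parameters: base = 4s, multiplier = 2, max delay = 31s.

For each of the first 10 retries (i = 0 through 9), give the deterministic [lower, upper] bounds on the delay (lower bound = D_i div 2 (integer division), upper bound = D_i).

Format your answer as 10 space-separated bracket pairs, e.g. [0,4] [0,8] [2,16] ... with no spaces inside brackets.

Computing bounds per retry:
  i=0: D_i=min(4*2^0,31)=4, bounds=[2,4]
  i=1: D_i=min(4*2^1,31)=8, bounds=[4,8]
  i=2: D_i=min(4*2^2,31)=16, bounds=[8,16]
  i=3: D_i=min(4*2^3,31)=31, bounds=[15,31]
  i=4: D_i=min(4*2^4,31)=31, bounds=[15,31]
  i=5: D_i=min(4*2^5,31)=31, bounds=[15,31]
  i=6: D_i=min(4*2^6,31)=31, bounds=[15,31]
  i=7: D_i=min(4*2^7,31)=31, bounds=[15,31]
  i=8: D_i=min(4*2^8,31)=31, bounds=[15,31]
  i=9: D_i=min(4*2^9,31)=31, bounds=[15,31]

Answer: [2,4] [4,8] [8,16] [15,31] [15,31] [15,31] [15,31] [15,31] [15,31] [15,31]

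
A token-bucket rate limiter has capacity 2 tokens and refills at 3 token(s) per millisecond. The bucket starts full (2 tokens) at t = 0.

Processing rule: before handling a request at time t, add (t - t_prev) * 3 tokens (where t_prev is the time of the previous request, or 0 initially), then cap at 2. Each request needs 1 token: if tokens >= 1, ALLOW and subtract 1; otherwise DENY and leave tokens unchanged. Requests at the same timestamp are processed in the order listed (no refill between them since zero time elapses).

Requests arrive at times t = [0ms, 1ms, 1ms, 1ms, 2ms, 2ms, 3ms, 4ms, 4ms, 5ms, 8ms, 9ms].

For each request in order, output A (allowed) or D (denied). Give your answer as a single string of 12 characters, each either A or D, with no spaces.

Simulating step by step:
  req#1 t=0ms: ALLOW
  req#2 t=1ms: ALLOW
  req#3 t=1ms: ALLOW
  req#4 t=1ms: DENY
  req#5 t=2ms: ALLOW
  req#6 t=2ms: ALLOW
  req#7 t=3ms: ALLOW
  req#8 t=4ms: ALLOW
  req#9 t=4ms: ALLOW
  req#10 t=5ms: ALLOW
  req#11 t=8ms: ALLOW
  req#12 t=9ms: ALLOW

Answer: AAADAAAAAAAA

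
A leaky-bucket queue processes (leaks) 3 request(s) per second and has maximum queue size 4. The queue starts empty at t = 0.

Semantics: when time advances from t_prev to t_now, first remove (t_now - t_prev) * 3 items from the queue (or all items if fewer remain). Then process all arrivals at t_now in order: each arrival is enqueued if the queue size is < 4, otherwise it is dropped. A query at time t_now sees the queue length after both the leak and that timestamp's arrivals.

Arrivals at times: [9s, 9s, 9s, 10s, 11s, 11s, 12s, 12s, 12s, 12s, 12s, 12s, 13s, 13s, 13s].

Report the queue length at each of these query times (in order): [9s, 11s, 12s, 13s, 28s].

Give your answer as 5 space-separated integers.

Queue lengths at query times:
  query t=9s: backlog = 3
  query t=11s: backlog = 2
  query t=12s: backlog = 4
  query t=13s: backlog = 4
  query t=28s: backlog = 0

Answer: 3 2 4 4 0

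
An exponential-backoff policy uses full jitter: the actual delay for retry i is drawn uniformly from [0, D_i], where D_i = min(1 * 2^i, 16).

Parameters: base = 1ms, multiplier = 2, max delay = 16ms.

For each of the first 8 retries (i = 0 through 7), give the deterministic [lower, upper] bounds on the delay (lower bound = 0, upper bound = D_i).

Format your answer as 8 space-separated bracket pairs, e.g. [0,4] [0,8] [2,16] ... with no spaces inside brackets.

Computing bounds per retry:
  i=0: D_i=min(1*2^0,16)=1, bounds=[0,1]
  i=1: D_i=min(1*2^1,16)=2, bounds=[0,2]
  i=2: D_i=min(1*2^2,16)=4, bounds=[0,4]
  i=3: D_i=min(1*2^3,16)=8, bounds=[0,8]
  i=4: D_i=min(1*2^4,16)=16, bounds=[0,16]
  i=5: D_i=min(1*2^5,16)=16, bounds=[0,16]
  i=6: D_i=min(1*2^6,16)=16, bounds=[0,16]
  i=7: D_i=min(1*2^7,16)=16, bounds=[0,16]

Answer: [0,1] [0,2] [0,4] [0,8] [0,16] [0,16] [0,16] [0,16]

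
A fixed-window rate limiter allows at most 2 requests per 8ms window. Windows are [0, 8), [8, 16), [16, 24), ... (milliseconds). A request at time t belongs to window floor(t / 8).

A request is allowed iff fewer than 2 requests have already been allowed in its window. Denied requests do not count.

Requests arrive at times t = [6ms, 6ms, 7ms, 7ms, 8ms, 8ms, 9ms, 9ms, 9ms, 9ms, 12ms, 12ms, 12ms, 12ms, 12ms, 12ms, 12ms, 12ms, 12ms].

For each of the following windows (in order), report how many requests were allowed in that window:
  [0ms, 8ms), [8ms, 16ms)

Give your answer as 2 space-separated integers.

Processing requests:
  req#1 t=6ms (window 0): ALLOW
  req#2 t=6ms (window 0): ALLOW
  req#3 t=7ms (window 0): DENY
  req#4 t=7ms (window 0): DENY
  req#5 t=8ms (window 1): ALLOW
  req#6 t=8ms (window 1): ALLOW
  req#7 t=9ms (window 1): DENY
  req#8 t=9ms (window 1): DENY
  req#9 t=9ms (window 1): DENY
  req#10 t=9ms (window 1): DENY
  req#11 t=12ms (window 1): DENY
  req#12 t=12ms (window 1): DENY
  req#13 t=12ms (window 1): DENY
  req#14 t=12ms (window 1): DENY
  req#15 t=12ms (window 1): DENY
  req#16 t=12ms (window 1): DENY
  req#17 t=12ms (window 1): DENY
  req#18 t=12ms (window 1): DENY
  req#19 t=12ms (window 1): DENY

Allowed counts by window: 2 2

Answer: 2 2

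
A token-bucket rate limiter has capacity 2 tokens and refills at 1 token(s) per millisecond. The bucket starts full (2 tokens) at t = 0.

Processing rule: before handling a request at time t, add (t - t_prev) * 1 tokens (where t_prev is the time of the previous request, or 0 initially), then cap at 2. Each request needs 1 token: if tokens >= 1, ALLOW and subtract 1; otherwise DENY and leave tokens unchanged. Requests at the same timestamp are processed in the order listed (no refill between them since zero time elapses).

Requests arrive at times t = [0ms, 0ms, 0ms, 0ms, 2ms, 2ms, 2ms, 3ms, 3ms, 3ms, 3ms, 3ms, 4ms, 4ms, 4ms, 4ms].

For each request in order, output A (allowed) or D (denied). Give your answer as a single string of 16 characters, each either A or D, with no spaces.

Simulating step by step:
  req#1 t=0ms: ALLOW
  req#2 t=0ms: ALLOW
  req#3 t=0ms: DENY
  req#4 t=0ms: DENY
  req#5 t=2ms: ALLOW
  req#6 t=2ms: ALLOW
  req#7 t=2ms: DENY
  req#8 t=3ms: ALLOW
  req#9 t=3ms: DENY
  req#10 t=3ms: DENY
  req#11 t=3ms: DENY
  req#12 t=3ms: DENY
  req#13 t=4ms: ALLOW
  req#14 t=4ms: DENY
  req#15 t=4ms: DENY
  req#16 t=4ms: DENY

Answer: AADDAADADDDDADDD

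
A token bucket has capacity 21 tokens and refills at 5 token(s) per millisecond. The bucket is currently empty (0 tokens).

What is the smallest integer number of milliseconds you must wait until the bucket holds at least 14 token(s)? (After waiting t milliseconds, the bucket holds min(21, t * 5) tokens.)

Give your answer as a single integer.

Answer: 3

Derivation:
Need t * 5 >= 14, so t >= 14/5.
Smallest integer t = ceil(14/5) = 3.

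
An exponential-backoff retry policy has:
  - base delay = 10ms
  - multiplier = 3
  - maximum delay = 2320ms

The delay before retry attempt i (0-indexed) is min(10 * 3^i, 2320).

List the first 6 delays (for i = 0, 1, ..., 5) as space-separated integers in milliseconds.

Answer: 10 30 90 270 810 2320

Derivation:
Computing each delay:
  i=0: min(10*3^0, 2320) = 10
  i=1: min(10*3^1, 2320) = 30
  i=2: min(10*3^2, 2320) = 90
  i=3: min(10*3^3, 2320) = 270
  i=4: min(10*3^4, 2320) = 810
  i=5: min(10*3^5, 2320) = 2320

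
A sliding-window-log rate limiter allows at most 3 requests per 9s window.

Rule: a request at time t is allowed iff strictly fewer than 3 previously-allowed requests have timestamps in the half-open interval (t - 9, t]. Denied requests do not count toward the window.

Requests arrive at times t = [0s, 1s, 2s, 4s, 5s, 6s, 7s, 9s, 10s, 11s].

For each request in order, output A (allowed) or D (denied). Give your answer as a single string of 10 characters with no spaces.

Answer: AAADDDDAAA

Derivation:
Tracking allowed requests in the window:
  req#1 t=0s: ALLOW
  req#2 t=1s: ALLOW
  req#3 t=2s: ALLOW
  req#4 t=4s: DENY
  req#5 t=5s: DENY
  req#6 t=6s: DENY
  req#7 t=7s: DENY
  req#8 t=9s: ALLOW
  req#9 t=10s: ALLOW
  req#10 t=11s: ALLOW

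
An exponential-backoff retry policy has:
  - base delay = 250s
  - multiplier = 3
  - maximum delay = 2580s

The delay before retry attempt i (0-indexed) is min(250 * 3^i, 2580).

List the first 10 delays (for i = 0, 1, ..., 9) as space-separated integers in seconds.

Computing each delay:
  i=0: min(250*3^0, 2580) = 250
  i=1: min(250*3^1, 2580) = 750
  i=2: min(250*3^2, 2580) = 2250
  i=3: min(250*3^3, 2580) = 2580
  i=4: min(250*3^4, 2580) = 2580
  i=5: min(250*3^5, 2580) = 2580
  i=6: min(250*3^6, 2580) = 2580
  i=7: min(250*3^7, 2580) = 2580
  i=8: min(250*3^8, 2580) = 2580
  i=9: min(250*3^9, 2580) = 2580

Answer: 250 750 2250 2580 2580 2580 2580 2580 2580 2580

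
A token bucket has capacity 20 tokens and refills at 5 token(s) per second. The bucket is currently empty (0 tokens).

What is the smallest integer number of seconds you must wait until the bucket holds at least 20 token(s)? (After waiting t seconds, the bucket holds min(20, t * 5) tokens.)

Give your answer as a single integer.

Need t * 5 >= 20, so t >= 20/5.
Smallest integer t = ceil(20/5) = 4.

Answer: 4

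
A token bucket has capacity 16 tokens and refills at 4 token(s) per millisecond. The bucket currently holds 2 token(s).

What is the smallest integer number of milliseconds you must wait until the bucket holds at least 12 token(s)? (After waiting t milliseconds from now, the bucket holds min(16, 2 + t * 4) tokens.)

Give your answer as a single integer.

Need 2 + t * 4 >= 12, so t >= 10/4.
Smallest integer t = ceil(10/4) = 3.

Answer: 3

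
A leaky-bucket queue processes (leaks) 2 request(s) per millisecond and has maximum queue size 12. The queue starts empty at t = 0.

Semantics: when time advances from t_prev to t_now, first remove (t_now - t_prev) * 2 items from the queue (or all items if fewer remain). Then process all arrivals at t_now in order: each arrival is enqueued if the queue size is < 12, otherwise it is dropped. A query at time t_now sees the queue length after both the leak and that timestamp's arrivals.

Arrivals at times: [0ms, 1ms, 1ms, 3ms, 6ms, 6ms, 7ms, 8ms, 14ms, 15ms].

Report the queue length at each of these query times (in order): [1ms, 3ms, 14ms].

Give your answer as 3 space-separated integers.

Queue lengths at query times:
  query t=1ms: backlog = 2
  query t=3ms: backlog = 1
  query t=14ms: backlog = 1

Answer: 2 1 1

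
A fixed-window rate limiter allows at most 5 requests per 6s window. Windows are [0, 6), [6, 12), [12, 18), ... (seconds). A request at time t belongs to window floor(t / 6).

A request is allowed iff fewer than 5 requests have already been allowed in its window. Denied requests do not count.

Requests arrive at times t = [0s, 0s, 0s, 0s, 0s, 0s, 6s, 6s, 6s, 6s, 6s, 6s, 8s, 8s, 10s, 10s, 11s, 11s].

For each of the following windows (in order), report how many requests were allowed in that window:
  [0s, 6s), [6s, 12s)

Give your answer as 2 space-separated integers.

Processing requests:
  req#1 t=0s (window 0): ALLOW
  req#2 t=0s (window 0): ALLOW
  req#3 t=0s (window 0): ALLOW
  req#4 t=0s (window 0): ALLOW
  req#5 t=0s (window 0): ALLOW
  req#6 t=0s (window 0): DENY
  req#7 t=6s (window 1): ALLOW
  req#8 t=6s (window 1): ALLOW
  req#9 t=6s (window 1): ALLOW
  req#10 t=6s (window 1): ALLOW
  req#11 t=6s (window 1): ALLOW
  req#12 t=6s (window 1): DENY
  req#13 t=8s (window 1): DENY
  req#14 t=8s (window 1): DENY
  req#15 t=10s (window 1): DENY
  req#16 t=10s (window 1): DENY
  req#17 t=11s (window 1): DENY
  req#18 t=11s (window 1): DENY

Allowed counts by window: 5 5

Answer: 5 5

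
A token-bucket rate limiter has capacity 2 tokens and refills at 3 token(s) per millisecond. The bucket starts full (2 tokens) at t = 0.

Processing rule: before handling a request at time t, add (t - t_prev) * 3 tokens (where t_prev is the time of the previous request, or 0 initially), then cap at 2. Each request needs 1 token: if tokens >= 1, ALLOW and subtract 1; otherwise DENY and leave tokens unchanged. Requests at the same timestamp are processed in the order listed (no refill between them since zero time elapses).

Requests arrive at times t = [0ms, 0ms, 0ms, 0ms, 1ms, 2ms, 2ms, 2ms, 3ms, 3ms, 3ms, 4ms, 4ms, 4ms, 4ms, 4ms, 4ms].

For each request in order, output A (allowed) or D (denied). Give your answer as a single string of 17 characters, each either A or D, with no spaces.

Answer: AADDAAADAADAADDDD

Derivation:
Simulating step by step:
  req#1 t=0ms: ALLOW
  req#2 t=0ms: ALLOW
  req#3 t=0ms: DENY
  req#4 t=0ms: DENY
  req#5 t=1ms: ALLOW
  req#6 t=2ms: ALLOW
  req#7 t=2ms: ALLOW
  req#8 t=2ms: DENY
  req#9 t=3ms: ALLOW
  req#10 t=3ms: ALLOW
  req#11 t=3ms: DENY
  req#12 t=4ms: ALLOW
  req#13 t=4ms: ALLOW
  req#14 t=4ms: DENY
  req#15 t=4ms: DENY
  req#16 t=4ms: DENY
  req#17 t=4ms: DENY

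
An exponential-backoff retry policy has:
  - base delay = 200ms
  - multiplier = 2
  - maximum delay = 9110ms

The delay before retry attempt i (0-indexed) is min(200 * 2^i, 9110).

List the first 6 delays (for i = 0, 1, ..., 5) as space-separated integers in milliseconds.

Answer: 200 400 800 1600 3200 6400

Derivation:
Computing each delay:
  i=0: min(200*2^0, 9110) = 200
  i=1: min(200*2^1, 9110) = 400
  i=2: min(200*2^2, 9110) = 800
  i=3: min(200*2^3, 9110) = 1600
  i=4: min(200*2^4, 9110) = 3200
  i=5: min(200*2^5, 9110) = 6400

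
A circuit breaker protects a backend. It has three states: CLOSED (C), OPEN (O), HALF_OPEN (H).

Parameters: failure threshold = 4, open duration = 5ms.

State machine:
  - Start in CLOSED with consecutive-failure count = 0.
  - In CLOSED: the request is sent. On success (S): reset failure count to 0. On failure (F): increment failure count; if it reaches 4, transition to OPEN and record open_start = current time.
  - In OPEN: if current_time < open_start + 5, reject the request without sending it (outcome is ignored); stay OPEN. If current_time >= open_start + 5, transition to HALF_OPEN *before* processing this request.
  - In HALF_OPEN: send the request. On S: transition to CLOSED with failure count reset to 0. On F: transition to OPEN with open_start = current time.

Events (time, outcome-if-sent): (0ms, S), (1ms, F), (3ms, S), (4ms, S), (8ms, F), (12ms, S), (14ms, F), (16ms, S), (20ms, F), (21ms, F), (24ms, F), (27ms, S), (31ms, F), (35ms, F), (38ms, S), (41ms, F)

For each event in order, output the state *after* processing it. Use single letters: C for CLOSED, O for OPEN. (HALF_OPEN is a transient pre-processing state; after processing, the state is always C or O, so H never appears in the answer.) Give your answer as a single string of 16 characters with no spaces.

State after each event:
  event#1 t=0ms outcome=S: state=CLOSED
  event#2 t=1ms outcome=F: state=CLOSED
  event#3 t=3ms outcome=S: state=CLOSED
  event#4 t=4ms outcome=S: state=CLOSED
  event#5 t=8ms outcome=F: state=CLOSED
  event#6 t=12ms outcome=S: state=CLOSED
  event#7 t=14ms outcome=F: state=CLOSED
  event#8 t=16ms outcome=S: state=CLOSED
  event#9 t=20ms outcome=F: state=CLOSED
  event#10 t=21ms outcome=F: state=CLOSED
  event#11 t=24ms outcome=F: state=CLOSED
  event#12 t=27ms outcome=S: state=CLOSED
  event#13 t=31ms outcome=F: state=CLOSED
  event#14 t=35ms outcome=F: state=CLOSED
  event#15 t=38ms outcome=S: state=CLOSED
  event#16 t=41ms outcome=F: state=CLOSED

Answer: CCCCCCCCCCCCCCCC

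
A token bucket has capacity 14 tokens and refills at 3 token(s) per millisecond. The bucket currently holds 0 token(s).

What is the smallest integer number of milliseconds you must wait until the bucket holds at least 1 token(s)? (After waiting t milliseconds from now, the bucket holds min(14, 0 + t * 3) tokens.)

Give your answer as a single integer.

Need 0 + t * 3 >= 1, so t >= 1/3.
Smallest integer t = ceil(1/3) = 1.

Answer: 1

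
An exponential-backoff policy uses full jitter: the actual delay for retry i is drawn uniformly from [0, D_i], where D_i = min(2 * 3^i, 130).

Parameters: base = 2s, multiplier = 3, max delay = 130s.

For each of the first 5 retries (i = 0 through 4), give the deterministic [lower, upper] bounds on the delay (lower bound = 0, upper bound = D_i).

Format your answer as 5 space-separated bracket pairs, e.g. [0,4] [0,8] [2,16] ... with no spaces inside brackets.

Computing bounds per retry:
  i=0: D_i=min(2*3^0,130)=2, bounds=[0,2]
  i=1: D_i=min(2*3^1,130)=6, bounds=[0,6]
  i=2: D_i=min(2*3^2,130)=18, bounds=[0,18]
  i=3: D_i=min(2*3^3,130)=54, bounds=[0,54]
  i=4: D_i=min(2*3^4,130)=130, bounds=[0,130]

Answer: [0,2] [0,6] [0,18] [0,54] [0,130]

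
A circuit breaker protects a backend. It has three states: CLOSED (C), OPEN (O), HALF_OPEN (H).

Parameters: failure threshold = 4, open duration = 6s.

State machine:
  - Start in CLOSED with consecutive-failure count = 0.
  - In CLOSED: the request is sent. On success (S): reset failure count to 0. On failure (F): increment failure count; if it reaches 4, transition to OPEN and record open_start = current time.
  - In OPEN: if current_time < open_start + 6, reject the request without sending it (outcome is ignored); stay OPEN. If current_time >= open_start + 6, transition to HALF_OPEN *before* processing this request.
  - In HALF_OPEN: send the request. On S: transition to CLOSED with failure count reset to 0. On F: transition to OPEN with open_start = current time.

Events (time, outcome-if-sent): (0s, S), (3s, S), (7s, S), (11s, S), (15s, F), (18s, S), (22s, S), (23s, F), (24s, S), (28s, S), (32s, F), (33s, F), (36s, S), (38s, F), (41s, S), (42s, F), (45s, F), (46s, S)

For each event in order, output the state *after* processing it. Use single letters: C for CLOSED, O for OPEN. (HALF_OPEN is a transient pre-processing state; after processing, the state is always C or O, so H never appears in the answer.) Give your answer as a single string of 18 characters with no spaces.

State after each event:
  event#1 t=0s outcome=S: state=CLOSED
  event#2 t=3s outcome=S: state=CLOSED
  event#3 t=7s outcome=S: state=CLOSED
  event#4 t=11s outcome=S: state=CLOSED
  event#5 t=15s outcome=F: state=CLOSED
  event#6 t=18s outcome=S: state=CLOSED
  event#7 t=22s outcome=S: state=CLOSED
  event#8 t=23s outcome=F: state=CLOSED
  event#9 t=24s outcome=S: state=CLOSED
  event#10 t=28s outcome=S: state=CLOSED
  event#11 t=32s outcome=F: state=CLOSED
  event#12 t=33s outcome=F: state=CLOSED
  event#13 t=36s outcome=S: state=CLOSED
  event#14 t=38s outcome=F: state=CLOSED
  event#15 t=41s outcome=S: state=CLOSED
  event#16 t=42s outcome=F: state=CLOSED
  event#17 t=45s outcome=F: state=CLOSED
  event#18 t=46s outcome=S: state=CLOSED

Answer: CCCCCCCCCCCCCCCCCC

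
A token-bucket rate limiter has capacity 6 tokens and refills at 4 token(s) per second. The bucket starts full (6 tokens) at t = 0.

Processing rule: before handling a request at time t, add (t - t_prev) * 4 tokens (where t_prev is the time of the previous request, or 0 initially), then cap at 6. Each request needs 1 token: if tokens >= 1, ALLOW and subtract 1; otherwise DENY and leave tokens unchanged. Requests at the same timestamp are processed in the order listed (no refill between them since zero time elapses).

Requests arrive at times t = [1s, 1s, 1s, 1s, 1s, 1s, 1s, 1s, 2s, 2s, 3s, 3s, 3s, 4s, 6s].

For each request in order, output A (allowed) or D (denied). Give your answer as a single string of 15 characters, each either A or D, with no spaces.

Simulating step by step:
  req#1 t=1s: ALLOW
  req#2 t=1s: ALLOW
  req#3 t=1s: ALLOW
  req#4 t=1s: ALLOW
  req#5 t=1s: ALLOW
  req#6 t=1s: ALLOW
  req#7 t=1s: DENY
  req#8 t=1s: DENY
  req#9 t=2s: ALLOW
  req#10 t=2s: ALLOW
  req#11 t=3s: ALLOW
  req#12 t=3s: ALLOW
  req#13 t=3s: ALLOW
  req#14 t=4s: ALLOW
  req#15 t=6s: ALLOW

Answer: AAAAAADDAAAAAAA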